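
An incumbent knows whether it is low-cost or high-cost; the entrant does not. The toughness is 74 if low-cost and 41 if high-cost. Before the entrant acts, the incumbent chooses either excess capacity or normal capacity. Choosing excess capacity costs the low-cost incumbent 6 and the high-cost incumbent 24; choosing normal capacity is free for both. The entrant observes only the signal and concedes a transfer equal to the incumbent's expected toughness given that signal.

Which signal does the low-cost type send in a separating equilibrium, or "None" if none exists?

None

Try low-cost → excess capacity, high-cost → normal capacity:
  If types separate, excess capacity earns payment 74 and normal capacity earns 41.
  Low-cost: excess capacity gives 74 − 6 = 68; normal capacity gives 41 − 0 = 41. No deviation. ✓
  High-cost: normal capacity gives 41 − 0 = 41; excess capacity gives 74 − 24 = 50. Would deviate. ✗
Try low-cost → normal capacity, high-cost → excess capacity:
  If types separate, normal capacity earns payment 74 and excess capacity earns 41.
  Low-cost: normal capacity gives 74 − 0 = 74; excess capacity gives 41 − 6 = 35. No deviation. ✓
  High-cost: excess capacity gives 41 − 24 = 17; normal capacity gives 74 − 0 = 74. Would deviate. ✗
Neither assignment is incentive-compatible.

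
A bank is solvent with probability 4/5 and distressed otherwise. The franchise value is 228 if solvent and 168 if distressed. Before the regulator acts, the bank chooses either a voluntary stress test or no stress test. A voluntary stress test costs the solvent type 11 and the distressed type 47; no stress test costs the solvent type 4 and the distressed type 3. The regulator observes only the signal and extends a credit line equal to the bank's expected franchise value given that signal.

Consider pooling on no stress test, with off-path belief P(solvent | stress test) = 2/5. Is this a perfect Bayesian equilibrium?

Yes

At the pooled signal (no stress test) the regulator holds the prior 4/5 and pays 4/5·228 + 1/5·168 = 216. Off-path (stress test) belief 2/5 gives 2/5·228 + 3/5·168 = 192.
Solvent: no stress test gives 216 − 4 = 212; stress test gives 192 − 11 = 181. Stays. ✓
Distressed: no stress test gives 216 − 3 = 213; stress test gives 192 − 47 = 145. Stays. ✓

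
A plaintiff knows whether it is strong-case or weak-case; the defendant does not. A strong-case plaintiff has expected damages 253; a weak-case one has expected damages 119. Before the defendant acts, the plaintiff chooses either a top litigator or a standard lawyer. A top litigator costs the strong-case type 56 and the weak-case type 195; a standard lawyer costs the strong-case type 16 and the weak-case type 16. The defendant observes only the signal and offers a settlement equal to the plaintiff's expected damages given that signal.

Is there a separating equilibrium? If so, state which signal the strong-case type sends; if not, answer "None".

top litigator

Try strong-case → top litigator, weak-case → standard lawyer:
  Under separation the defendant infers type exactly: top litigator → strong-case (pays 253), standard lawyer → weak-case (pays 119).
  Strong-case: top litigator gives 253 − 56 = 197; standard lawyer gives 119 − 16 = 103. No deviation. ✓
  Weak-case: standard lawyer gives 119 − 16 = 103; top litigator gives 253 − 195 = 58. No deviation. ✓
Both hold — the strong-case type sends top litigator.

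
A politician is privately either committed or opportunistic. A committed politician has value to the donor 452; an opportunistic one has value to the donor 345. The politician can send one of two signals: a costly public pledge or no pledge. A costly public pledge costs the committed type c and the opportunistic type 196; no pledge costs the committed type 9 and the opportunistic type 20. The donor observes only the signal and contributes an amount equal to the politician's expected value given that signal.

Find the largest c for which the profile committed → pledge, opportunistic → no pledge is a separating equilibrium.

Under separation: pledge → committed (pays 452); no pledge → opportunistic (pays 345).
Opportunistic: 345 − 20 = 325 ≥ 452 − 196 = 256. Holds regardless of c. ✓
Committed: 452 − c ≥ 345 − 9, so c ≤ 452 − 336 = 116.

116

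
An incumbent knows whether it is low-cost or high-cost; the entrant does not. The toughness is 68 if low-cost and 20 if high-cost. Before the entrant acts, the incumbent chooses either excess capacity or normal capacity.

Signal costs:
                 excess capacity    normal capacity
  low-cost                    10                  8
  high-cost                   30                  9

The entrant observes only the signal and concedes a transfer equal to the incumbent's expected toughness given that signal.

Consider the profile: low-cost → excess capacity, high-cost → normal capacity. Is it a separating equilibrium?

No

Under separation the entrant infers type exactly: excess capacity → low-cost (pays 68), normal capacity → high-cost (pays 20).
Low-cost: excess capacity gives 68 − 10 = 58; normal capacity gives 20 − 8 = 12. No deviation. ✓
High-cost: normal capacity gives 20 − 9 = 11; excess capacity gives 68 − 30 = 38. Would deviate. ✗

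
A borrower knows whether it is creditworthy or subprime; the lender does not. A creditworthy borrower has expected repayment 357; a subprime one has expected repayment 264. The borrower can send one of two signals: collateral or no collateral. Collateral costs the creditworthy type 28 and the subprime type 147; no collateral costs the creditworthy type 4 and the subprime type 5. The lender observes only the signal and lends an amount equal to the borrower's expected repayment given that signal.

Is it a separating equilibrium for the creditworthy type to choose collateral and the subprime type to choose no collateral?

If types separate, collateral earns payment 357 and no collateral earns 264.
Creditworthy: collateral gives 357 − 28 = 329; no collateral gives 264 − 4 = 260. No deviation. ✓
Subprime: no collateral gives 264 − 5 = 259; collateral gives 357 − 147 = 210. No deviation. ✓
Both incentive constraints hold.

Yes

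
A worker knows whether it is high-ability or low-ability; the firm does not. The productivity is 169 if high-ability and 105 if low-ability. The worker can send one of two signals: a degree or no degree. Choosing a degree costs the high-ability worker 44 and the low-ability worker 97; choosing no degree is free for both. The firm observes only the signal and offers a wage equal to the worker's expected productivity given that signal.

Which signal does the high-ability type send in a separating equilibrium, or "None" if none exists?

Try high-ability → degree, low-ability → no degree:
  Under separation the firm infers type exactly: degree → high-ability (pays 169), no degree → low-ability (pays 105).
  High-ability: degree gives 169 − 44 = 125; no degree gives 105 − 0 = 105. No deviation. ✓
  Low-ability: no degree gives 105 − 0 = 105; degree gives 169 − 97 = 72. No deviation. ✓
Both hold — the high-ability type sends degree.

degree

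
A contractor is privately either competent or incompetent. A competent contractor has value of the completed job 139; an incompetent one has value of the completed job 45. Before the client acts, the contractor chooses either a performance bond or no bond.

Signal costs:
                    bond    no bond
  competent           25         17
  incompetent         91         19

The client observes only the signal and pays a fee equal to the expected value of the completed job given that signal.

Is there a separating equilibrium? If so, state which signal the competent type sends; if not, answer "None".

Try competent → bond, incompetent → no bond:
  Under separation the client infers type exactly: bond → competent (pays 139), no bond → incompetent (pays 45).
  Competent: bond gives 139 − 25 = 114; no bond gives 45 − 17 = 28. No deviation. ✓
  Incompetent: no bond gives 45 − 19 = 26; bond gives 139 − 91 = 48. Would deviate. ✗
Try competent → no bond, incompetent → bond:
  Under separation the client infers type exactly: no bond → competent (pays 139), bond → incompetent (pays 45).
  Competent: no bond gives 139 − 17 = 122; bond gives 45 − 25 = 20. No deviation. ✓
  Incompetent: bond gives 45 − 91 = -46; no bond gives 139 − 19 = 120. Would deviate. ✗
Neither assignment is incentive-compatible.

None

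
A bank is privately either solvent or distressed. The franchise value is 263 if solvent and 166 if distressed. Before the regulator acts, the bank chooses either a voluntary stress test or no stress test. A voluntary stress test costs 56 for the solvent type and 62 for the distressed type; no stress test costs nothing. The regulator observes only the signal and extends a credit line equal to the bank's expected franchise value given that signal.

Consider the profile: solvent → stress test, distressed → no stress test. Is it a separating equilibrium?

No

If types separate, stress test earns payment 263 and no stress test earns 166.
Solvent: stress test gives 263 − 56 = 207; no stress test gives 166 − 0 = 166. No deviation. ✓
Distressed: no stress test gives 166 − 0 = 166; stress test gives 263 − 62 = 201. Would deviate. ✗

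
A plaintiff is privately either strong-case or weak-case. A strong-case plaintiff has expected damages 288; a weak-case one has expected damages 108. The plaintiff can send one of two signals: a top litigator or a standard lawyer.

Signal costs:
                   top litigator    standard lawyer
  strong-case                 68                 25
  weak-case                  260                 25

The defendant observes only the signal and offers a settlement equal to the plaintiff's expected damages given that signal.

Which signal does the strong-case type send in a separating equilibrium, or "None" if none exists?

Try strong-case → top litigator, weak-case → standard lawyer:
  Under separation the defendant infers type exactly: top litigator → strong-case (pays 288), standard lawyer → weak-case (pays 108).
  Strong-case: top litigator gives 288 − 68 = 220; standard lawyer gives 108 − 25 = 83. No deviation. ✓
  Weak-case: standard lawyer gives 108 − 25 = 83; top litigator gives 288 − 260 = 28. No deviation. ✓
Both hold — the strong-case type sends top litigator.

top litigator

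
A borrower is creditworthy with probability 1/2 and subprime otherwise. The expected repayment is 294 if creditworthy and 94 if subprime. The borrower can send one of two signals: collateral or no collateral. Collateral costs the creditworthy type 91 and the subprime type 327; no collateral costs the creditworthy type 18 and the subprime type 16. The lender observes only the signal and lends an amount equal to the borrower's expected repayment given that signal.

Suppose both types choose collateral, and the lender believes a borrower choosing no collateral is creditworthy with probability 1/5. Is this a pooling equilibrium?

At the pooled signal (collateral) the lender holds the prior 1/2 and pays 1/2·294 + 1/2·94 = 194. Off-path (no collateral) belief 1/5 gives 1/5·294 + 4/5·94 = 134.
Creditworthy: collateral gives 194 − 91 = 103; no collateral gives 134 − 18 = 116. Deviates. ✗
Subprime: collateral gives 194 − 327 = -133; no collateral gives 134 − 16 = 118. Deviates. ✗

No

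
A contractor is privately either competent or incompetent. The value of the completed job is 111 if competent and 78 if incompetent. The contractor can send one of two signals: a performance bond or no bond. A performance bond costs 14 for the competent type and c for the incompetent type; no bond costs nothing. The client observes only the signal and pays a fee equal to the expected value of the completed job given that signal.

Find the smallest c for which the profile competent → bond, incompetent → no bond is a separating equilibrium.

33

Under separation: bond → competent (pays 111); no bond → incompetent (pays 78).
Competent: 111 − 14 = 97 ≥ 78 − 0 = 78. Holds regardless of c. ✓
Incompetent: 78 − 0 ≥ 111 − c, so c ≥ 111 − 78 = 33.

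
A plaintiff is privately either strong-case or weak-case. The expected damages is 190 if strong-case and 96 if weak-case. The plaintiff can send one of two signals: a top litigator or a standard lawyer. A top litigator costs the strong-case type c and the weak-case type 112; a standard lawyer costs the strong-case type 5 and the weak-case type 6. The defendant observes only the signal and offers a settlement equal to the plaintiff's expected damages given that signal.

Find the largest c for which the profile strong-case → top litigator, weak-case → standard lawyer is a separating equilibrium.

Under separation: top litigator → strong-case (pays 190); standard lawyer → weak-case (pays 96).
Weak-case: 96 − 6 = 90 ≥ 190 − 112 = 78. Holds regardless of c. ✓
Strong-case: 190 − c ≥ 96 − 5, so c ≤ 190 − 91 = 99.

99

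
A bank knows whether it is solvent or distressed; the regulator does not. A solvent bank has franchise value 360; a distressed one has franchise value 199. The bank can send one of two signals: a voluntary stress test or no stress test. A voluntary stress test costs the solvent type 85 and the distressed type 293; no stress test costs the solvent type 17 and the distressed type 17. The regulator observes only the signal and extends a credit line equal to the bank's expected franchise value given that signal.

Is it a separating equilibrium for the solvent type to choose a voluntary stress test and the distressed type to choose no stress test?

If types separate, stress test earns payment 360 and no stress test earns 199.
Solvent: stress test gives 360 − 85 = 275; no stress test gives 199 − 17 = 182. No deviation. ✓
Distressed: no stress test gives 199 − 17 = 182; stress test gives 360 − 293 = 67. No deviation. ✓
Neither type gains from mimicking the other.

Yes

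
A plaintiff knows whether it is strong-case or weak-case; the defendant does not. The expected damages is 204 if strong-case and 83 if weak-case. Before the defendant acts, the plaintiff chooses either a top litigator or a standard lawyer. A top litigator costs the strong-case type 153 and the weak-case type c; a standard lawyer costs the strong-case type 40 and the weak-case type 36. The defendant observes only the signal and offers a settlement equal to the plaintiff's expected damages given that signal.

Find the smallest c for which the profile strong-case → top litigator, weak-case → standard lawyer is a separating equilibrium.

Under separation: top litigator → strong-case (pays 204); standard lawyer → weak-case (pays 83).
Strong-case: 204 − 153 = 51 ≥ 83 − 40 = 43. Holds regardless of c. ✓
Weak-case: 83 − 36 ≥ 204 − c, so c ≥ 204 − 47 = 157.

157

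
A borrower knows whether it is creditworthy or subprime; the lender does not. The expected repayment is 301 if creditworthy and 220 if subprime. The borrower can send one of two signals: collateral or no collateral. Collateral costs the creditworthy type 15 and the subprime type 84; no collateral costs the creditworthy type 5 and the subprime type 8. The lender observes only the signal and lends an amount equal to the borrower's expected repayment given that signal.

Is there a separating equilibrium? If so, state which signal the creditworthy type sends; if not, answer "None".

Try creditworthy → collateral, subprime → no collateral:
  If types separate, collateral earns payment 301 and no collateral earns 220.
  Creditworthy: collateral gives 301 − 15 = 286; no collateral gives 220 − 5 = 215. No deviation. ✓
  Subprime: no collateral gives 220 − 8 = 212; collateral gives 301 − 84 = 217. Would deviate. ✗
Try creditworthy → no collateral, subprime → collateral:
  If types separate, no collateral earns payment 301 and collateral earns 220.
  Creditworthy: no collateral gives 301 − 5 = 296; collateral gives 220 − 15 = 205. No deviation. ✓
  Subprime: collateral gives 220 − 84 = 136; no collateral gives 301 − 8 = 293. Would deviate. ✗
Neither assignment is incentive-compatible.

None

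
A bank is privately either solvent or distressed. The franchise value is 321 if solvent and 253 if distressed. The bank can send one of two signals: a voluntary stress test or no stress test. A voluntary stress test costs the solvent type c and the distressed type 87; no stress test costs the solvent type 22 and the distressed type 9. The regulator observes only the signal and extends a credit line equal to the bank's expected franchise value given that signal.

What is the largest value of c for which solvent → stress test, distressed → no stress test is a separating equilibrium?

Under separation: stress test → solvent (pays 321); no stress test → distressed (pays 253).
Distressed: 253 − 9 = 244 ≥ 321 − 87 = 234. Holds regardless of c. ✓
Solvent: 321 − c ≥ 253 − 22, so c ≤ 321 − 231 = 90.

90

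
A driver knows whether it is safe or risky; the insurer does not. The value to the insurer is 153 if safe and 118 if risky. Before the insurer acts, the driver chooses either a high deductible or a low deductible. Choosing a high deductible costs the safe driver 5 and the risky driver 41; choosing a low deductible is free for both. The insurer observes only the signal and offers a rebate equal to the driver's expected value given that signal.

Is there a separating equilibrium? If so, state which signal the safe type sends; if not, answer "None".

high deductible

Try safe → high deductible, risky → low deductible:
  Under separation the insurer infers type exactly: high deductible → safe (pays 153), low deductible → risky (pays 118).
  Safe: high deductible gives 153 − 5 = 148; low deductible gives 118 − 0 = 118. No deviation. ✓
  Risky: low deductible gives 118 − 0 = 118; high deductible gives 153 − 41 = 112. No deviation. ✓
Both hold — the safe type sends high deductible.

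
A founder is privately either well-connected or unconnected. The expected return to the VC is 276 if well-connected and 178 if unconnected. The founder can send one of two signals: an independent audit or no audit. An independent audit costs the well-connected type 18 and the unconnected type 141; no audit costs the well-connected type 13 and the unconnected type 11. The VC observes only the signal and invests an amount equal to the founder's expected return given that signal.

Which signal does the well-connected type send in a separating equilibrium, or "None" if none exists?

Try well-connected → audit, unconnected → no audit:
  If types separate, audit earns payment 276 and no audit earns 178.
  Well-connected: audit gives 276 − 18 = 258; no audit gives 178 − 13 = 165. No deviation. ✓
  Unconnected: no audit gives 178 − 11 = 167; audit gives 276 − 141 = 135. No deviation. ✓
Both hold — the well-connected type sends audit.

audit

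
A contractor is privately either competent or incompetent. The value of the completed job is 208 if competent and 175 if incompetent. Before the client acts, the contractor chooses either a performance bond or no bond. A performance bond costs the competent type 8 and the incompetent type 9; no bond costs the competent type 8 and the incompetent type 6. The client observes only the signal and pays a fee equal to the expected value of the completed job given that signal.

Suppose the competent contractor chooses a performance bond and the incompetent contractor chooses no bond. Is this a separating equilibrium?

No

If types separate, bond earns payment 208 and no bond earns 175.
Competent: bond gives 208 − 8 = 200; no bond gives 175 − 8 = 167. No deviation. ✓
Incompetent: no bond gives 175 − 6 = 169; bond gives 208 − 9 = 199. Would deviate. ✗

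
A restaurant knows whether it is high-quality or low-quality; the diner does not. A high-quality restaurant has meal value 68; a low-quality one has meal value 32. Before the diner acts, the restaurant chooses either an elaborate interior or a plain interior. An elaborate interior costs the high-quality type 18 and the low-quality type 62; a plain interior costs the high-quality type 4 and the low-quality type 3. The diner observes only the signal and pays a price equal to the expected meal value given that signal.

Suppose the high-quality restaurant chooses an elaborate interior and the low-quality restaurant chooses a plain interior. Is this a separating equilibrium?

Yes

Under separation the diner infers type exactly: elaborate interior → high-quality (pays 68), plain interior → low-quality (pays 32).
High-quality: elaborate interior gives 68 − 18 = 50; plain interior gives 32 − 4 = 28. No deviation. ✓
Low-quality: plain interior gives 32 − 3 = 29; elaborate interior gives 68 − 62 = 6. No deviation. ✓
Both incentive constraints hold.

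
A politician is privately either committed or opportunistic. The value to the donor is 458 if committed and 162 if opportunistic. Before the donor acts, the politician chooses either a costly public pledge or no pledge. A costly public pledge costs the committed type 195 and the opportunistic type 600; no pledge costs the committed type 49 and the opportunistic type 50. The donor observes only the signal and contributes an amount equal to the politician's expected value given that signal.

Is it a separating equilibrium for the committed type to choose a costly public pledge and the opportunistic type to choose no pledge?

If types separate, pledge earns payment 458 and no pledge earns 162.
Committed: pledge gives 458 − 195 = 263; no pledge gives 162 − 49 = 113. No deviation. ✓
Opportunistic: no pledge gives 162 − 50 = 112; pledge gives 458 − 600 = -142. No deviation. ✓
Both incentive constraints hold.

Yes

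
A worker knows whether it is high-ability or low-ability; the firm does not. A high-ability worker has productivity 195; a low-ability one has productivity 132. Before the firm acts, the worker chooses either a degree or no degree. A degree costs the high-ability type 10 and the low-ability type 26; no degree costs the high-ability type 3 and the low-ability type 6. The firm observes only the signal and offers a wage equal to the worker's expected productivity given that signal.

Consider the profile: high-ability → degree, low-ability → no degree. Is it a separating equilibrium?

If types separate, degree earns payment 195 and no degree earns 132.
High-ability: degree gives 195 − 10 = 185; no degree gives 132 − 3 = 129. No deviation. ✓
Low-ability: no degree gives 132 − 6 = 126; degree gives 195 − 26 = 169. Would deviate. ✗

No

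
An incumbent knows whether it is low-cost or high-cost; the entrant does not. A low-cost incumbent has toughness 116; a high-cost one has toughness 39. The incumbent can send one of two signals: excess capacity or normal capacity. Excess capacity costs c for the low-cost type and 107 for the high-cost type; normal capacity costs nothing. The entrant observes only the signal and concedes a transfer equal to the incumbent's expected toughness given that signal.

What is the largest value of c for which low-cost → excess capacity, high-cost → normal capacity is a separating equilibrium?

Under separation: excess capacity → low-cost (pays 116); normal capacity → high-cost (pays 39).
High-cost: 39 − 0 = 39 ≥ 116 − 107 = 9. Holds regardless of c. ✓
Low-cost: 116 − c ≥ 39 − 0, so c ≤ 116 − 39 = 77.

77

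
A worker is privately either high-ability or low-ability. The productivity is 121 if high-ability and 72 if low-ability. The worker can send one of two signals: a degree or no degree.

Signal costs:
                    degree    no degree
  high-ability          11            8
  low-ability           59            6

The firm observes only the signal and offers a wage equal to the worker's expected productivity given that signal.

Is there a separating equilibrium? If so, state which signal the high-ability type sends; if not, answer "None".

Try high-ability → degree, low-ability → no degree:
  If types separate, degree earns payment 121 and no degree earns 72.
  High-ability: degree gives 121 − 11 = 110; no degree gives 72 − 8 = 64. No deviation. ✓
  Low-ability: no degree gives 72 − 6 = 66; degree gives 121 − 59 = 62. No deviation. ✓
Both hold — the high-ability type sends degree.

degree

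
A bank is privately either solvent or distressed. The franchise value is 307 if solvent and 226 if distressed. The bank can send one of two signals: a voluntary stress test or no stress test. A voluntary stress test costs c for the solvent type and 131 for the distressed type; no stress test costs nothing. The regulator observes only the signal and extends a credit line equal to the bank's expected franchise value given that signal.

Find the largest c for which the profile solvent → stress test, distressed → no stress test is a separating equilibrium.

Under separation: stress test → solvent (pays 307); no stress test → distressed (pays 226).
Distressed: 226 − 0 = 226 ≥ 307 − 131 = 176. Holds regardless of c. ✓
Solvent: 307 − c ≥ 226 − 0, so c ≤ 307 − 226 = 81.

81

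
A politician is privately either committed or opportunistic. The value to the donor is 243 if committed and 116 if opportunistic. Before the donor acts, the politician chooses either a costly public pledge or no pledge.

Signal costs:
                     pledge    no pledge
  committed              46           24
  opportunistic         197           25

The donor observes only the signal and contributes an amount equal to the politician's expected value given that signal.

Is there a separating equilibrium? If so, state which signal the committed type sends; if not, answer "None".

Try committed → pledge, opportunistic → no pledge:
  Under separation the donor infers type exactly: pledge → committed (pays 243), no pledge → opportunistic (pays 116).
  Committed: pledge gives 243 − 46 = 197; no pledge gives 116 − 24 = 92. No deviation. ✓
  Opportunistic: no pledge gives 116 − 25 = 91; pledge gives 243 − 197 = 46. No deviation. ✓
Both hold — the committed type sends pledge.

pledge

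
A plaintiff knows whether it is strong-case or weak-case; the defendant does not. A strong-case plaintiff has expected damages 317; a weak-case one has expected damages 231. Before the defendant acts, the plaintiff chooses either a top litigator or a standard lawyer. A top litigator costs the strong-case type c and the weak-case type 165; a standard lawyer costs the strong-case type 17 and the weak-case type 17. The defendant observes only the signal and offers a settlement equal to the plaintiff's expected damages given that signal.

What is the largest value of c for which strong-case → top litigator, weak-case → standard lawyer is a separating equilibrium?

Under separation: top litigator → strong-case (pays 317); standard lawyer → weak-case (pays 231).
Weak-case: 231 − 17 = 214 ≥ 317 − 165 = 152. Holds regardless of c. ✓
Strong-case: 317 − c ≥ 231 − 17, so c ≤ 317 − 214 = 103.

103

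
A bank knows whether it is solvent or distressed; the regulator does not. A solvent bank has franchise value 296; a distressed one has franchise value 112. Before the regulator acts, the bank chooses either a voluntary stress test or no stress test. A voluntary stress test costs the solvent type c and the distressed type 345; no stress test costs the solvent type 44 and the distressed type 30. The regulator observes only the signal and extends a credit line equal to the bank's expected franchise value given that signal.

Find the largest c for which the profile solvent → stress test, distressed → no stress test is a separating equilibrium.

Under separation: stress test → solvent (pays 296); no stress test → distressed (pays 112).
Distressed: 112 − 30 = 82 ≥ 296 − 345 = -49. Holds regardless of c. ✓
Solvent: 296 − c ≥ 112 − 44, so c ≤ 296 − 68 = 228.

228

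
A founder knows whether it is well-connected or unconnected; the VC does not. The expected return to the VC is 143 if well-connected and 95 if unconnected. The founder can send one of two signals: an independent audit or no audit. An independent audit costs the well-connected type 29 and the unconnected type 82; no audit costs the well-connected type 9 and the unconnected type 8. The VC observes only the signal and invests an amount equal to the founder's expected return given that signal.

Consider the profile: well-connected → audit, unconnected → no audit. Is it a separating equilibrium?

Yes

Under separation the VC infers type exactly: audit → well-connected (pays 143), no audit → unconnected (pays 95).
Well-connected: audit gives 143 − 29 = 114; no audit gives 95 − 9 = 86. No deviation. ✓
Unconnected: no audit gives 95 − 8 = 87; audit gives 143 − 82 = 61. No deviation. ✓
Neither type gains from mimicking the other.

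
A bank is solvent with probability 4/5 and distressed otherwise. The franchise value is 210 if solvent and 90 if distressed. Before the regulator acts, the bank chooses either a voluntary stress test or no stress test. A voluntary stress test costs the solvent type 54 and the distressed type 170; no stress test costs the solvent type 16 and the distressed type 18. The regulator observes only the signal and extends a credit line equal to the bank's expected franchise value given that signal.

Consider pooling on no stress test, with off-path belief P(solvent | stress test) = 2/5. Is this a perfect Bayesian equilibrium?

Yes

At the pooled signal (no stress test) the regulator holds the prior 4/5 and pays 4/5·210 + 1/5·90 = 186. Off-path (stress test) belief 2/5 gives 2/5·210 + 3/5·90 = 138.
Solvent: no stress test gives 186 − 16 = 170; stress test gives 138 − 54 = 84. Stays. ✓
Distressed: no stress test gives 186 − 18 = 168; stress test gives 138 − 170 = -32. Stays. ✓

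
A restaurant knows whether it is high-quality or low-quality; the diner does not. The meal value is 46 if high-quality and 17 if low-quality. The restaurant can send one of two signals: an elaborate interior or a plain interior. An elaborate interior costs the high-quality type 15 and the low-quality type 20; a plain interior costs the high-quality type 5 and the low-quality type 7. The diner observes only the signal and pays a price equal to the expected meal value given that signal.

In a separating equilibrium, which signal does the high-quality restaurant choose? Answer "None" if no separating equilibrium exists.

None

Try high-quality → elaborate interior, low-quality → plain interior:
  If types separate, elaborate interior earns payment 46 and plain interior earns 17.
  High-quality: elaborate interior gives 46 − 15 = 31; plain interior gives 17 − 5 = 12. No deviation. ✓
  Low-quality: plain interior gives 17 − 7 = 10; elaborate interior gives 46 − 20 = 26. Would deviate. ✗
Try high-quality → plain interior, low-quality → elaborate interior:
  If types separate, plain interior earns payment 46 and elaborate interior earns 17.
  High-quality: plain interior gives 46 − 5 = 41; elaborate interior gives 17 − 15 = 2. No deviation. ✓
  Low-quality: elaborate interior gives 17 − 20 = -3; plain interior gives 46 − 7 = 39. Would deviate. ✗
Neither assignment is incentive-compatible.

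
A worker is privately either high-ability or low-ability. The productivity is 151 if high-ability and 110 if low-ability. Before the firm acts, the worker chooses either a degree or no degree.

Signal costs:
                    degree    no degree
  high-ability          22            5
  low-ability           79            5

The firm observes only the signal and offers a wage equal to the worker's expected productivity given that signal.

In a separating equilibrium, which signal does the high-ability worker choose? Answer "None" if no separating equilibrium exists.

degree

Try high-ability → degree, low-ability → no degree:
  Under separation the firm infers type exactly: degree → high-ability (pays 151), no degree → low-ability (pays 110).
  High-ability: degree gives 151 − 22 = 129; no degree gives 110 − 5 = 105. No deviation. ✓
  Low-ability: no degree gives 110 − 5 = 105; degree gives 151 − 79 = 72. No deviation. ✓
Both hold — the high-ability type sends degree.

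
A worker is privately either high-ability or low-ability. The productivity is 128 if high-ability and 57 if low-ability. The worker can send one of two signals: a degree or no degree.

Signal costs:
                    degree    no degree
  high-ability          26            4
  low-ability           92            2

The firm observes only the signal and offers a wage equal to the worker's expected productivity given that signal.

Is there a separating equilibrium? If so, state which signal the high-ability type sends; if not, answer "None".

Try high-ability → degree, low-ability → no degree:
  Under separation the firm infers type exactly: degree → high-ability (pays 128), no degree → low-ability (pays 57).
  High-ability: degree gives 128 − 26 = 102; no degree gives 57 − 4 = 53. No deviation. ✓
  Low-ability: no degree gives 57 − 2 = 55; degree gives 128 − 92 = 36. No deviation. ✓
Both hold — the high-ability type sends degree.

degree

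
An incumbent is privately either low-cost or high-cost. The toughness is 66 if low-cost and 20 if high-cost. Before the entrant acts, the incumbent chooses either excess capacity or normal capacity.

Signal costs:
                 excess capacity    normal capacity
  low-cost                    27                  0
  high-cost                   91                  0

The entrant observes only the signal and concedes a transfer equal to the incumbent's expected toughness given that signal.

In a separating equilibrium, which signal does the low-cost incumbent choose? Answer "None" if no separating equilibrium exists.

excess capacity

Try low-cost → excess capacity, high-cost → normal capacity:
  Under separation the entrant infers type exactly: excess capacity → low-cost (pays 66), normal capacity → high-cost (pays 20).
  Low-cost: excess capacity gives 66 − 27 = 39; normal capacity gives 20 − 0 = 20. No deviation. ✓
  High-cost: normal capacity gives 20 − 0 = 20; excess capacity gives 66 − 91 = -25. No deviation. ✓
Both hold — the low-cost type sends excess capacity.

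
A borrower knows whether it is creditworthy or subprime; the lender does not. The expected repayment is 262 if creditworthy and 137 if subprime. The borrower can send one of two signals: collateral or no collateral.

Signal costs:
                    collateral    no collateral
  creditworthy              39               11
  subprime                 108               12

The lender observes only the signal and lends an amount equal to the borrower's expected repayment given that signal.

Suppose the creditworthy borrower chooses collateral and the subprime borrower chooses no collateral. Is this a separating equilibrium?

If types separate, collateral earns payment 262 and no collateral earns 137.
Creditworthy: collateral gives 262 − 39 = 223; no collateral gives 137 − 11 = 126. No deviation. ✓
Subprime: no collateral gives 137 − 12 = 125; collateral gives 262 − 108 = 154. Would deviate. ✗

No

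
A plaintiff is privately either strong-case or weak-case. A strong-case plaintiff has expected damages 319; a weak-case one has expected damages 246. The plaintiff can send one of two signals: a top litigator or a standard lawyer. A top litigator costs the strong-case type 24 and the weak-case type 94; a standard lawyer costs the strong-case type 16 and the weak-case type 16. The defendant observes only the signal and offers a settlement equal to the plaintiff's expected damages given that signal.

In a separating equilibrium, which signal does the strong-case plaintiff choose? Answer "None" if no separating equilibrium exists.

Try strong-case → top litigator, weak-case → standard lawyer:
  If types separate, top litigator earns payment 319 and standard lawyer earns 246.
  Strong-case: top litigator gives 319 − 24 = 295; standard lawyer gives 246 − 16 = 230. No deviation. ✓
  Weak-case: standard lawyer gives 246 − 16 = 230; top litigator gives 319 − 94 = 225. No deviation. ✓
Both hold — the strong-case type sends top litigator.

top litigator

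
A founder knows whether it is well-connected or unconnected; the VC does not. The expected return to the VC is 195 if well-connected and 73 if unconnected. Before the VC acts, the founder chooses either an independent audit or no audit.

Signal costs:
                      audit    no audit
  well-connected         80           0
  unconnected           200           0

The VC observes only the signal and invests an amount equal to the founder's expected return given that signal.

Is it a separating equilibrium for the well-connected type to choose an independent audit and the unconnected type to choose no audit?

If types separate, audit earns payment 195 and no audit earns 73.
Well-connected: audit gives 195 − 80 = 115; no audit gives 73 − 0 = 73. No deviation. ✓
Unconnected: no audit gives 73 − 0 = 73; audit gives 195 − 200 = -5. No deviation. ✓
Neither type gains from mimicking the other.

Yes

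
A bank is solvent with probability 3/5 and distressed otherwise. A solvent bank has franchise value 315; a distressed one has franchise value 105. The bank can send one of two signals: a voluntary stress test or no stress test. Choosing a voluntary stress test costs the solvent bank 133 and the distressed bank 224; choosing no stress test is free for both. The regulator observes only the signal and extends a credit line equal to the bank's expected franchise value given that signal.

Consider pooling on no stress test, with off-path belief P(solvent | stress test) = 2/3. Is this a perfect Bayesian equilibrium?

Yes

At the pooled signal (no stress test) the regulator holds the prior 3/5 and pays 3/5·315 + 2/5·105 = 231. Off-path (stress test) belief 2/3 gives 2/3·315 + 1/3·105 = 245.
Solvent: no stress test gives 231 − 0 = 231; stress test gives 245 − 133 = 112. Stays. ✓
Distressed: no stress test gives 231 − 0 = 231; stress test gives 245 − 224 = 21. Stays. ✓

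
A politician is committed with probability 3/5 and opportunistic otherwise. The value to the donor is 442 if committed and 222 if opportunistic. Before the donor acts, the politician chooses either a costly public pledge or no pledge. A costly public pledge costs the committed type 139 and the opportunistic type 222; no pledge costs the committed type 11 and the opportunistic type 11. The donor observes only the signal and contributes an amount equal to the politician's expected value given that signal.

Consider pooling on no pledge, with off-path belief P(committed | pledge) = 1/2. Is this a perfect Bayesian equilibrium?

Yes

On the equilibrium path (no pledge) the donor holds the prior 3/5 and pays 3/5·442 + 2/5·222 = 354. Off-path (pledge) belief 1/2 gives 1/2·442 + 1/2·222 = 332.
Committed: no pledge gives 354 − 11 = 343; pledge gives 332 − 139 = 193. Stays. ✓
Opportunistic: no pledge gives 354 − 11 = 343; pledge gives 332 − 222 = 110. Stays. ✓
Beliefs are Bayes-consistent on-path and both types best-respond.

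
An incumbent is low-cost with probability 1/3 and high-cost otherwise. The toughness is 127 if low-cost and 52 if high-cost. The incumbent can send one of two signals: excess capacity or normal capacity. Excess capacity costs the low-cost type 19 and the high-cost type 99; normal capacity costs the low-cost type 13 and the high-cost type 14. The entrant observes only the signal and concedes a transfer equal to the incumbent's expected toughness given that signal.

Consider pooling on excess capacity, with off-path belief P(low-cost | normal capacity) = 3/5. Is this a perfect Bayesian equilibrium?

No

At the pooled signal (excess capacity) the entrant holds the prior 1/3 and pays 1/3·127 + 2/3·52 = 77. Off-path (normal capacity) belief 3/5 gives 3/5·127 + 2/5·52 = 97.
Low-cost: excess capacity gives 77 − 19 = 58; normal capacity gives 97 − 13 = 84. Deviates. ✗
High-cost: excess capacity gives 77 − 99 = -22; normal capacity gives 97 − 14 = 83. Deviates. ✗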